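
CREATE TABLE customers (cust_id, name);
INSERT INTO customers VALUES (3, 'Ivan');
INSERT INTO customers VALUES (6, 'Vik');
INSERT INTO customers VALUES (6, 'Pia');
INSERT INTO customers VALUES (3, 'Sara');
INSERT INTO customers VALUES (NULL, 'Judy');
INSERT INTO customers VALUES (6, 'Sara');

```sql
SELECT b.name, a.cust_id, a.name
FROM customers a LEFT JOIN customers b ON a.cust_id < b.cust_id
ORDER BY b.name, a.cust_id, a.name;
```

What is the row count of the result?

LEFT JOIN keeps every row from `customers a`; unmatched rows get NULL for `customers b`'s columns.
Matching on a.cust_id < b.cust_id. A NULL in a compared column never satisfies the condition.
Matched pairs: 6; unmatched a rows kept: 4.
Total: 6 matched + 4 padded = 10 rows.

10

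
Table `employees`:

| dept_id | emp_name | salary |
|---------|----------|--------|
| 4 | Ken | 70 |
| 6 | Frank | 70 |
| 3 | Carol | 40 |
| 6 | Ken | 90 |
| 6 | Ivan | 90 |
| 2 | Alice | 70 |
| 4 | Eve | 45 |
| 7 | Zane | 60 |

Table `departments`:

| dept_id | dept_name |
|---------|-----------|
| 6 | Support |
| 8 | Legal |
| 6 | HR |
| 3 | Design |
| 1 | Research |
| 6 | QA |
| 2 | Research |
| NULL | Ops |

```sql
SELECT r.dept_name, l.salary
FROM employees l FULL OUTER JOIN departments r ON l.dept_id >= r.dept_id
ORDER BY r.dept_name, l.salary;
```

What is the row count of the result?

37

FULL OUTER JOIN keeps every row from both sides; unmatched rows get NULL for the other side's columns.
Matching on l.dept_id >= r.dept_id. A NULL in a compared column never satisfies the condition.
- l (dept_id=4) pairs with 3 row(s) of r.
- l (dept_id=6) pairs with 6 row(s) of r.
- l (dept_id=3) pairs with 3 row(s) of r.
- l (dept_id=6) pairs with 6 row(s) of r.
- l (dept_id=6) pairs with 6 row(s) of r.
- l (dept_id=2) pairs with 2 row(s) of r.
- l (dept_id=4) pairs with 3 row(s) of r.
- l (dept_id=7) pairs with 6 row(s) of r.
- plus 2 unmatched r row(s), each kept with NULL l columns.
Total: 35 matched + 2 padded = 37 rows.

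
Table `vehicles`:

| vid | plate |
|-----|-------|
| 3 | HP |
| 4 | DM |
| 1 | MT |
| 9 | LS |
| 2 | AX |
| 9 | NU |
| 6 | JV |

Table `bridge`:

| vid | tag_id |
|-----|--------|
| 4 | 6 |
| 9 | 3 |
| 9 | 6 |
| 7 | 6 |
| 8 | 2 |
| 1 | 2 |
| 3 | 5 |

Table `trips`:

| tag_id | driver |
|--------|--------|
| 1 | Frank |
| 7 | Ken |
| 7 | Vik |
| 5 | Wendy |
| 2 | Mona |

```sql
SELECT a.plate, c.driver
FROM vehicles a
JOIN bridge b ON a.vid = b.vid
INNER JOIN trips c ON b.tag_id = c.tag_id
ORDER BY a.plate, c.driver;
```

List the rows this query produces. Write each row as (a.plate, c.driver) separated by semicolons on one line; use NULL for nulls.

Step 1 — a INNER JOIN b on vid → 7 row(s).
Then INNER JOIN `trips c` on tag_id: keep only rows whose b.tag_id appears in c.

(HP, Wendy); (MT, Mona)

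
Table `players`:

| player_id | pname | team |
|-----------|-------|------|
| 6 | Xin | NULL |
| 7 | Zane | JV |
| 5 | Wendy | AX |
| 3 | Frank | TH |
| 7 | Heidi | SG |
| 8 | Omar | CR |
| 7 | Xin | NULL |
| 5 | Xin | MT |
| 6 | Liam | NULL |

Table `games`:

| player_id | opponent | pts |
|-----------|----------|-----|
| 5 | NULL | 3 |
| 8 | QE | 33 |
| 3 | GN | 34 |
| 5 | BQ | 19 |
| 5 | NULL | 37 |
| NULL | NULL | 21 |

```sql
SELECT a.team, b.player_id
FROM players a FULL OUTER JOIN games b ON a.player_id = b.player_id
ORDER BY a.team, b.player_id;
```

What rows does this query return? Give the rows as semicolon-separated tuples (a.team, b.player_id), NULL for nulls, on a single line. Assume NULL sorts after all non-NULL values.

FULL OUTER JOIN keeps every row from both sides; unmatched rows get NULL for the other side's columns.
Matching on a.player_id = b.player_id. A NULL in a compared column never satisfies the condition.
- player_id=6: no b row matches, row kept with b columns NULL.
- player_id=7: no b row matches, row kept with b columns NULL.
- player_id=5: 3 matching b row(s), so 3 row(s) emitted.
- player_id=3: 1 matching b row(s), so 1 row(s) emitted.
- player_id=7: no b row matches, row kept with b columns NULL.
- player_id=8: 1 matching b row(s), so 1 row(s) emitted.
- player_id=7: no b row matches, row kept with b columns NULL.
- player_id=5: 3 matching b row(s), so 3 row(s) emitted.
- player_id=6: no b row matches, row kept with b columns NULL.
- plus 1 unmatched b row(s), each kept with NULL a columns.

(AX, 5); (AX, 5); (AX, 5); (CR, 8); (JV, NULL); (MT, 5); (MT, 5); (MT, 5); (SG, NULL); (TH, 3); (NULL, NULL); (NULL, NULL); (NULL, NULL); (NULL, NULL)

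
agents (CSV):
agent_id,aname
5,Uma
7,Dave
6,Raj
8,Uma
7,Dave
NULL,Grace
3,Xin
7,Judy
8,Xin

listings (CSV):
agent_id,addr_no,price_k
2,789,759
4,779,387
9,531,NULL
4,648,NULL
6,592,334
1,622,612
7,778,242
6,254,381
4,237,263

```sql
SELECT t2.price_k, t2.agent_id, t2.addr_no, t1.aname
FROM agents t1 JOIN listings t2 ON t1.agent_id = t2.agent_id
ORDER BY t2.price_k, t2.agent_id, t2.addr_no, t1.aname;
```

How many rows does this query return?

5

INNER JOIN keeps only pairs where the ON condition holds.
Matching on t1.agent_id = t2.agent_id. A NULL in a compared column never satisfies the condition.
Matched pairs: 5.
Total: 5 rows.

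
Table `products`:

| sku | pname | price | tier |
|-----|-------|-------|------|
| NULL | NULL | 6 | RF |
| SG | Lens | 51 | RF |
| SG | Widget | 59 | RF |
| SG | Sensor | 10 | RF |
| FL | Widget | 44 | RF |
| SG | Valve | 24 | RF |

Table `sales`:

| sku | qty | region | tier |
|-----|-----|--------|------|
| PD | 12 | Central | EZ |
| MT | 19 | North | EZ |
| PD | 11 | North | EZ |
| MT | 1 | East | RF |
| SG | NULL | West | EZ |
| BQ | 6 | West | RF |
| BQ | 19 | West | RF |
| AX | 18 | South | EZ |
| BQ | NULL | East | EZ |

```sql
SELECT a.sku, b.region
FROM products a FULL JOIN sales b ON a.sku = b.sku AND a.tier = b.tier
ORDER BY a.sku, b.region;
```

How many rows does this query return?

15

FULL OUTER JOIN keeps every row from both sides; unmatched rows get NULL for the other side's columns.
Matching on a.sku = b.sku AND a.tier = b.tier. A NULL in a compared column never satisfies the condition.
- sku=NULL, tier=RF: no b row matches, row kept with b columns NULL.
- sku=SG, tier=RF: no b row matches, row kept with b columns NULL.
- sku=SG, tier=RF: no b row matches, row kept with b columns NULL.
- sku=SG, tier=RF: no b row matches, row kept with b columns NULL.
- sku=FL, tier=RF: no b row matches, row kept with b columns NULL.
- sku=SG, tier=RF: no b row matches, row kept with b columns NULL.
- 9 row(s) from b found no a partner → padded with NULL.
Total: 0 matched + 15 padded = 15 rows.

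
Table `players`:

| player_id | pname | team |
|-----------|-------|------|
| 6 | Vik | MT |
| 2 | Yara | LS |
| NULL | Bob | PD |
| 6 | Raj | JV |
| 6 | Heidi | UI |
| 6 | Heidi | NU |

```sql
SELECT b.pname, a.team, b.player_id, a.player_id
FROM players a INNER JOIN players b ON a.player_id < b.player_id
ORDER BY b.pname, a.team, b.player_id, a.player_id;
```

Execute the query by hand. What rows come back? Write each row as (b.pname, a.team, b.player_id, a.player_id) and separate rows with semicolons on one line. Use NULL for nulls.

INNER JOIN keeps only pairs where the ON condition holds.
Matching on a.player_id < b.player_id. A NULL in a compared column never satisfies the condition.
- a row (player_id=6): no match → dropped.
- a row (player_id=2): matches 4 b row(s) → 4 output row(s).
- a row (player_id=NULL): no match → dropped.
- a row (player_id=6): no match → dropped.
- a row (player_id=6): no match → dropped.
- a row (player_id=6): no match → dropped.
After projecting and ordering:
b.pname | a.team | b.player_id | a.player_id
Heidi | LS | 6 | 2
Heidi | LS | 6 | 2
Raj | LS | 6 | 2
Vik | LS | 6 | 2

(Heidi, LS, 6, 2); (Heidi, LS, 6, 2); (Raj, LS, 6, 2); (Vik, LS, 6, 2)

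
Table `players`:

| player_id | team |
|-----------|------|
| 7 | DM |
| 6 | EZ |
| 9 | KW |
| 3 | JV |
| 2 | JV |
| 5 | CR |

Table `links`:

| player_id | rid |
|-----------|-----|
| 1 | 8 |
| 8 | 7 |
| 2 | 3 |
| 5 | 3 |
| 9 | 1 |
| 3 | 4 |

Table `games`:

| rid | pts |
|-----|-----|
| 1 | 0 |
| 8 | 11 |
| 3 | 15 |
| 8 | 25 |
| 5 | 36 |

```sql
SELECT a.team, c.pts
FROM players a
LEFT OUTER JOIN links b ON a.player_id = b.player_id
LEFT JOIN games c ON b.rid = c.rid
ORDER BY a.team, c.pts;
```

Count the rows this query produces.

6

Step 1 — a LEFT JOIN b on player_id → 6 row(s).
Then LEFT JOIN `games c` on rid: each of those 6 rows is kept; rows whose b.rid has no match in c get NULL for c's columns.
Result: 6 row(s).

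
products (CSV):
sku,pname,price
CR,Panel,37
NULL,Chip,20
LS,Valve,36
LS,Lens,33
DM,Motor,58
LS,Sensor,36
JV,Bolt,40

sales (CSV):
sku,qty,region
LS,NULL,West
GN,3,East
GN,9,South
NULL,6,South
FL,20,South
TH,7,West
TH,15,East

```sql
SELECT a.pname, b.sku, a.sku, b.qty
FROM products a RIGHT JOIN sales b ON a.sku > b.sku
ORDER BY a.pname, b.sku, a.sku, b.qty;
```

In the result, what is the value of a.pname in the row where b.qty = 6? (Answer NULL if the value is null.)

NULL

RIGHT JOIN keeps every row from `sales`; unmatched rows get NULL for `products`'s columns.
Matching on a.sku > b.sku. A NULL in a compared column never satisfies the condition.
- a row (sku=CR): no match.
- a row (sku=NULL): no match.
- a row (sku=LS): matches 3 b row(s) → 3 output row(s).
- a row (sku=LS): matches 3 b row(s) → 3 output row(s).
- a row (sku=DM): no match.
- a row (sku=LS): matches 3 b row(s) → 3 output row(s).
- a row (sku=JV): matches 3 b row(s) → 3 output row(s).
- plus 4 unmatched b row(s), each kept with NULL a columns.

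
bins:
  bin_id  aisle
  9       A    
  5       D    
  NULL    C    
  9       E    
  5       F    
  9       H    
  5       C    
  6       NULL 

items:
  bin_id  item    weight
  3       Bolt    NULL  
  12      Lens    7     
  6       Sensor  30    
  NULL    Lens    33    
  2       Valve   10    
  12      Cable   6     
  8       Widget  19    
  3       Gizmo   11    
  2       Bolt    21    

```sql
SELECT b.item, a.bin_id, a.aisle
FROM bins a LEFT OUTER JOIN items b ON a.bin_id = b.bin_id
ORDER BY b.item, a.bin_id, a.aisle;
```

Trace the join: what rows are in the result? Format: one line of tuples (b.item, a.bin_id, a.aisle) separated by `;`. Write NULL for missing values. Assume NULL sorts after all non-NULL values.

(Sensor, 6, NULL); (NULL, 5, C); (NULL, 5, D); (NULL, 5, F); (NULL, 9, A); (NULL, 9, E); (NULL, 9, H); (NULL, NULL, C)

LEFT JOIN keeps every row from `bins`; unmatched rows get NULL for `items`'s columns.
Matching on a.bin_id = b.bin_id. A NULL in a compared column never satisfies the condition.
Matched pairs: 1; unmatched a rows kept: 7.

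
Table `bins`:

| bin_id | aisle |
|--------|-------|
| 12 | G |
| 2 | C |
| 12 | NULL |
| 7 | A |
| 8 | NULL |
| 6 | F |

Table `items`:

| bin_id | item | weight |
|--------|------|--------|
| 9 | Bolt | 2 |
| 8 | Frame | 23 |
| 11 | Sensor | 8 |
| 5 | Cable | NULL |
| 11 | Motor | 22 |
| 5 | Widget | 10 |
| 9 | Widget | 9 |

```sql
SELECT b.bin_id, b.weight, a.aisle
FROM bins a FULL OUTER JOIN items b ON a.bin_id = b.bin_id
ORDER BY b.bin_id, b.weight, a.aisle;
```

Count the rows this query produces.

FULL OUTER JOIN keeps every row from both sides; unmatched rows get NULL for the other side's columns.
Matching on a.bin_id = b.bin_id.
- a[0] bin_id=12 → no match; kept with NULLs on the b side.
- a[1] bin_id=2 → no match; kept with NULLs on the b side.
- a[2] bin_id=12 → no match; kept with NULLs on the b side.
- a[3] bin_id=7 → no match; kept with NULLs on the b side.
- a[4] bin_id=8 → 1 match(es) in b → 1 row(s).
- a[5] bin_id=6 → no match; kept with NULLs on the b side.
- 6 row(s) from b found no a partner → padded with NULL.
Total: 1 matched + 11 padded = 12 rows.

12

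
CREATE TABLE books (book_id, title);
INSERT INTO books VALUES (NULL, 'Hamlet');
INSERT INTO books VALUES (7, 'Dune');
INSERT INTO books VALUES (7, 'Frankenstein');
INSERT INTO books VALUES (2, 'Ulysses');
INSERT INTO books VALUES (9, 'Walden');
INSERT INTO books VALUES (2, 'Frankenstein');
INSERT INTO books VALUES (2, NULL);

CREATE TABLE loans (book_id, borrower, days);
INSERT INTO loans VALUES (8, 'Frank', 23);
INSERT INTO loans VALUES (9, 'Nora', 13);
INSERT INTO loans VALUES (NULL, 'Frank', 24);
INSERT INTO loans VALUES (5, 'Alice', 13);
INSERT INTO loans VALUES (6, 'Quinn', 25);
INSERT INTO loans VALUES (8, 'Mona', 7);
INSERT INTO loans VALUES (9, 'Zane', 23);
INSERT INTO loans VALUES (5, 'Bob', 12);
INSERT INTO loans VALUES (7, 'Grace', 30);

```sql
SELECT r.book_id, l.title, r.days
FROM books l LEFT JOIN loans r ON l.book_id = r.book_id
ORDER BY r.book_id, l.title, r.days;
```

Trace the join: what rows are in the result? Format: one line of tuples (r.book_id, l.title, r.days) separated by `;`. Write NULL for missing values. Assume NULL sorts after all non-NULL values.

(7, Dune, 30); (7, Frankenstein, 30); (9, Walden, 13); (9, Walden, 23); (NULL, Frankenstein, NULL); (NULL, Hamlet, NULL); (NULL, Ulysses, NULL); (NULL, NULL, NULL)

LEFT JOIN keeps every row from `books`; unmatched rows get NULL for `loans`'s columns.
Matching on l.book_id = r.book_id. A NULL in a compared column never satisfies the condition.
- l (book_id=NULL) has no partner → padded with NULL.
- l (book_id=7) pairs with 1 row(s) of r.
- l (book_id=7) pairs with 1 row(s) of r.
- l (book_id=2) has no partner → padded with NULL.
- l (book_id=9) pairs with 2 row(s) of r.
- l (book_id=2) has no partner → padded with NULL.
- l (book_id=2) has no partner → padded with NULL.
After projecting and ordering:
r.book_id | l.title | r.days
7 | Dune | 30
7 | Frankenstein | 30
9 | Walden | 13
9 | Walden | 23
NULL | Frankenstein | NULL
NULL | Hamlet | NULL
NULL | Ulysses | NULL
NULL | NULL | NULL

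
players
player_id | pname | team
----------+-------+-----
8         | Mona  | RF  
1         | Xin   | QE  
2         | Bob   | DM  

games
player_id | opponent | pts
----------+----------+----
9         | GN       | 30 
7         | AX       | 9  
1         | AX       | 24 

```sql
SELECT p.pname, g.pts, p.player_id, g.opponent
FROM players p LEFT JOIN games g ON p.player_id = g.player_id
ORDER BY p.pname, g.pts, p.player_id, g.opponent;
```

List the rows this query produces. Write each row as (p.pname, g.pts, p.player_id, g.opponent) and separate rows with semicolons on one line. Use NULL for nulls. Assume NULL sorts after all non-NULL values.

(Bob, NULL, 2, NULL); (Mona, NULL, 8, NULL); (Xin, 24, 1, AX)

LEFT JOIN keeps every row from `players`; unmatched rows get NULL for `games`'s columns.
Matching on p.player_id = g.player_id.
- p row (player_id=8): no match → kept, g columns NULL.
- p row (player_id=1): matches 1 g row(s) → 1 output row(s).
- p row (player_id=2): no match → kept, g columns NULL.
After projecting and ordering:
p.pname | g.pts | p.player_id | g.opponent
Bob | NULL | 2 | NULL
Mona | NULL | 8 | NULL
Xin | 24 | 1 | AX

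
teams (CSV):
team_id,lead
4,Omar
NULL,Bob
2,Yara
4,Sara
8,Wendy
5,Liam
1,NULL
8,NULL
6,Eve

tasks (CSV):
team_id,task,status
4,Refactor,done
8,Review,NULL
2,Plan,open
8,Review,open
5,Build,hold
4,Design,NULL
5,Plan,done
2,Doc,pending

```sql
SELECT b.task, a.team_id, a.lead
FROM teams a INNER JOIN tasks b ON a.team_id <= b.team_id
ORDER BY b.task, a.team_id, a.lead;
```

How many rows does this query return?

INNER JOIN keeps only pairs where the ON condition holds.
Matching on a.team_id <= b.team_id. A NULL in a compared column never satisfies the condition.
Matched pairs: 38.
Total: 38 rows.

38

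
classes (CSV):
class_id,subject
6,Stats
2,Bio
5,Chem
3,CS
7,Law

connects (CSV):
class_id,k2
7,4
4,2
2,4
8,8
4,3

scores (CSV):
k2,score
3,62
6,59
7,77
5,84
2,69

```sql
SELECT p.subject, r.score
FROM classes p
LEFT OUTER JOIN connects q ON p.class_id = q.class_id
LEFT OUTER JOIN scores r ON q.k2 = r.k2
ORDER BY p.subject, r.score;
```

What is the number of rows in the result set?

5

Joins associate left-to-right: classes LEFT JOIN connects on class_id gives 5 intermediate row(s).
Then LEFT JOIN `scores r` on k2: each of those 5 rows is kept; rows whose q.k2 has no match in r get NULL for r's columns.
Result: 5 row(s).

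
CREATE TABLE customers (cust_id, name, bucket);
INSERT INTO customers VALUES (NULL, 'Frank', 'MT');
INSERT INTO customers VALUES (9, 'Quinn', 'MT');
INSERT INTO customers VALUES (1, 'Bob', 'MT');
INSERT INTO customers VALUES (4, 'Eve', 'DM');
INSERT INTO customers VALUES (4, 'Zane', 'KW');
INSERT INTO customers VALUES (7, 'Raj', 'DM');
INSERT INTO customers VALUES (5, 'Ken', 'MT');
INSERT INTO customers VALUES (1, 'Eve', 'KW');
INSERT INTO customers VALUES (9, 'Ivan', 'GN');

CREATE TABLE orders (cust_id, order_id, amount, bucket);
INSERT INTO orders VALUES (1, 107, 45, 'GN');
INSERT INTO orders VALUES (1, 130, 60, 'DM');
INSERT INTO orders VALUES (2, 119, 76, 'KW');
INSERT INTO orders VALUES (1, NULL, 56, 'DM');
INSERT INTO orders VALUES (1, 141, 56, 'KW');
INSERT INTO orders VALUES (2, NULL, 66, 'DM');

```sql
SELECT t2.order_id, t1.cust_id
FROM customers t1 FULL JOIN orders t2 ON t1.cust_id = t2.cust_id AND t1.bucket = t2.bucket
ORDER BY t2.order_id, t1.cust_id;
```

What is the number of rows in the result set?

FULL OUTER JOIN keeps every row from both sides; unmatched rows get NULL for the other side's columns.
Matching on t1.cust_id = t2.cust_id AND t1.bucket = t2.bucket. A NULL in a compared column never satisfies the condition.
Matched pairs: 1; unmatched t1 rows kept: 8; unmatched t2 rows kept: 5.
Total: 1 matched + 13 padded = 14 rows.

14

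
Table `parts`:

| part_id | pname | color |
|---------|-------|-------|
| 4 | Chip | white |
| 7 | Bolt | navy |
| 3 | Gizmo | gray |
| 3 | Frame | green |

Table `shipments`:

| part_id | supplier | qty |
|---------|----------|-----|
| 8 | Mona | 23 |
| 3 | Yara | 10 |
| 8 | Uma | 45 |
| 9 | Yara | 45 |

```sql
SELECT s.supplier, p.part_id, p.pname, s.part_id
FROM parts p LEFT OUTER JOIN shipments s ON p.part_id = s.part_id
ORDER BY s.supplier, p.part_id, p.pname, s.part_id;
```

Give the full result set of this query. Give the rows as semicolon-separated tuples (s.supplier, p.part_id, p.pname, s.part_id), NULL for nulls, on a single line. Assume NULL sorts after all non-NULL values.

(Yara, 3, Frame, 3); (Yara, 3, Gizmo, 3); (NULL, 4, Chip, NULL); (NULL, 7, Bolt, NULL)

LEFT JOIN keeps every row from `parts`; unmatched rows get NULL for `shipments`'s columns.
Matching on p.part_id = s.part_id.
Matched pairs: 2; unmatched p rows kept: 2.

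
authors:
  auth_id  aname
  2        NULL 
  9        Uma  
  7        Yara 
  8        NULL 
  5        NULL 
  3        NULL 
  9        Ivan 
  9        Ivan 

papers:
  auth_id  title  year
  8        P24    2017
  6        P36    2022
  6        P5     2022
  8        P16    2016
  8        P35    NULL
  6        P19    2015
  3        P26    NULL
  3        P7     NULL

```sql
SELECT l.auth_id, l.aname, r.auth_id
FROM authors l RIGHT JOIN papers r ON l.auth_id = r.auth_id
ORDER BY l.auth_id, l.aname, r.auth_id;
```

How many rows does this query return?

RIGHT JOIN keeps every row from `papers`; unmatched rows get NULL for `authors`'s columns.
Matching on l.auth_id = r.auth_id.
- auth_id=2: no matching r row.
- auth_id=9: no matching r row.
- auth_id=7: no matching r row.
- auth_id=8: 3 matching r row(s), so 3 row(s) emitted.
- auth_id=5: no matching r row.
- auth_id=3: 2 matching r row(s), so 2 row(s) emitted.
- auth_id=9: no matching r row.
- auth_id=9: no matching r row.
- plus 3 unmatched r row(s), each kept with NULL l columns.
Total: 5 matched + 3 padded = 8 rows.

8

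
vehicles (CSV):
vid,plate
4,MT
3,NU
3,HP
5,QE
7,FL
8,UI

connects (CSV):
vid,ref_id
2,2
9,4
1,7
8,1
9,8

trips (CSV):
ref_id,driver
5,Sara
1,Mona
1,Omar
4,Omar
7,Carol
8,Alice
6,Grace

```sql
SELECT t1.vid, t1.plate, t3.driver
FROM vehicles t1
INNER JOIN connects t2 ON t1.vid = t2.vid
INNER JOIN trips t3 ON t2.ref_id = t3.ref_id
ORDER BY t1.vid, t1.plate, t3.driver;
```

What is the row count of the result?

2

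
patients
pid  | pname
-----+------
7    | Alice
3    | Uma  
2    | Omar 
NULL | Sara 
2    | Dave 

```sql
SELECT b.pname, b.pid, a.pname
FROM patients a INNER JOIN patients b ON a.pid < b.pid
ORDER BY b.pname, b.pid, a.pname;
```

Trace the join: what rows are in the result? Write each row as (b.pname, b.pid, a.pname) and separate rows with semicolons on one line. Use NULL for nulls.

INNER JOIN keeps only pairs where the ON condition holds.
Matching on a.pid < b.pid. A NULL in a compared column never satisfies the condition.
Matched pairs: 5.

(Alice, 7, Dave); (Alice, 7, Omar); (Alice, 7, Uma); (Uma, 3, Dave); (Uma, 3, Omar)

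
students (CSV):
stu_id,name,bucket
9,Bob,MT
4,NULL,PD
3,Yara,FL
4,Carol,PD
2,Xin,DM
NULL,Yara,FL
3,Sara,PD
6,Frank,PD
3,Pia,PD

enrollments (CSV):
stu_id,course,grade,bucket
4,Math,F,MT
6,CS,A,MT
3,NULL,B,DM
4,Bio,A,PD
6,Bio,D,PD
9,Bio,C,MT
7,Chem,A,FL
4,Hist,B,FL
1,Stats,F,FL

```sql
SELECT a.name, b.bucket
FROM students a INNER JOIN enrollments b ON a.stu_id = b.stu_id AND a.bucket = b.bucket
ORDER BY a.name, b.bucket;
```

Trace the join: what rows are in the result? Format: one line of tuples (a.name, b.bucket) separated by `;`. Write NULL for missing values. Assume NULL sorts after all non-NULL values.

INNER JOIN keeps only pairs where the ON condition holds.
Matching on a.stu_id = b.stu_id AND a.bucket = b.bucket. A NULL in a compared column never satisfies the condition.
- stu_id=9, bucket=MT: 1 matching b row(s), so 1 row(s) emitted.
- stu_id=4, bucket=PD: 1 matching b row(s), so 1 row(s) emitted.
- stu_id=3, bucket=FL: no matching b row, dropped.
- stu_id=4, bucket=PD: 1 matching b row(s), so 1 row(s) emitted.
- stu_id=2, bucket=DM: no matching b row, dropped.
- stu_id=NULL, bucket=FL: no matching b row, dropped.
- stu_id=3, bucket=PD: no matching b row, dropped.
- stu_id=6, bucket=PD: 1 matching b row(s), so 1 row(s) emitted.
- stu_id=3, bucket=PD: no matching b row, dropped.
After projecting and ordering:
a.name | b.bucket
Bob | MT
Carol | PD
Frank | PD
NULL | PD

(Bob, MT); (Carol, PD); (Frank, PD); (NULL, PD)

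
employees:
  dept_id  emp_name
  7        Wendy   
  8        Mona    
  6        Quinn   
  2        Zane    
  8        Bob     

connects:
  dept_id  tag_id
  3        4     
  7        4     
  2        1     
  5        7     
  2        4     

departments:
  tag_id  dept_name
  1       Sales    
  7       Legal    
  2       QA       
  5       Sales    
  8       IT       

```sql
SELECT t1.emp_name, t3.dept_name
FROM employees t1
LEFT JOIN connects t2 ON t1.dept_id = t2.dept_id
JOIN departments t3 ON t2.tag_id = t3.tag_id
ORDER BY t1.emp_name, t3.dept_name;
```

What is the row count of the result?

1

Step 1 — t1 LEFT JOIN t2 on dept_id → 6 row(s).
Then INNER JOIN `departments t3` on tag_id: keep only rows whose t2.tag_id appears in t3.
Result: 1 row(s).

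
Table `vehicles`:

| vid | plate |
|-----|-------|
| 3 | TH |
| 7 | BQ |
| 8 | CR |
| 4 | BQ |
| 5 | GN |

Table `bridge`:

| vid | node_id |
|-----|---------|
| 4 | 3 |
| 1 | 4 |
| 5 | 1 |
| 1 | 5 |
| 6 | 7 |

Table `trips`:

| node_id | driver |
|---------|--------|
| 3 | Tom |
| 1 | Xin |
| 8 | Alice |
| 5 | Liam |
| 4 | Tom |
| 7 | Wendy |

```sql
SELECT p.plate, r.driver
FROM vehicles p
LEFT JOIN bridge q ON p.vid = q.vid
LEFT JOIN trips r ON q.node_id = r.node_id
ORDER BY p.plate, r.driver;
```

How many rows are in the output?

5

Step 1 — p LEFT JOIN q on vid → 5 row(s).
Then LEFT JOIN `trips r` on node_id: each of those 5 rows is kept; rows whose q.node_id has no match in r get NULL for r's columns.
Result: 5 row(s).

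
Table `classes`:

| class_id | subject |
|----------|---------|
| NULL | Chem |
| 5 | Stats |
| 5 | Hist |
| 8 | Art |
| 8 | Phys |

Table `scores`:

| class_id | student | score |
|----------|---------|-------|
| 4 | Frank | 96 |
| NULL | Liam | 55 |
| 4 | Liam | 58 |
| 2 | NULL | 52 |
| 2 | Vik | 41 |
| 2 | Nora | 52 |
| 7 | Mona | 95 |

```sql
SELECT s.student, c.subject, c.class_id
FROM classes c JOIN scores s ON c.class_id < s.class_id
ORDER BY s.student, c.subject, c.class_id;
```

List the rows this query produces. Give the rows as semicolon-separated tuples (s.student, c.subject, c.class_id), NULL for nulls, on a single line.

INNER JOIN keeps only pairs where the ON condition holds.
Matching on c.class_id < s.class_id. A NULL in a compared column never satisfies the condition.
- c[0] class_id=NULL → no match; dropped.
- c[1] class_id=5 → 1 match(es) in s → 1 row(s).
- c[2] class_id=5 → 1 match(es) in s → 1 row(s).
- c[3] class_id=8 → no match; dropped.
- c[4] class_id=8 → no match; dropped.
After projecting and ordering:
s.student | c.subject | c.class_id
Mona | Hist | 5
Mona | Stats | 5

(Mona, Hist, 5); (Mona, Stats, 5)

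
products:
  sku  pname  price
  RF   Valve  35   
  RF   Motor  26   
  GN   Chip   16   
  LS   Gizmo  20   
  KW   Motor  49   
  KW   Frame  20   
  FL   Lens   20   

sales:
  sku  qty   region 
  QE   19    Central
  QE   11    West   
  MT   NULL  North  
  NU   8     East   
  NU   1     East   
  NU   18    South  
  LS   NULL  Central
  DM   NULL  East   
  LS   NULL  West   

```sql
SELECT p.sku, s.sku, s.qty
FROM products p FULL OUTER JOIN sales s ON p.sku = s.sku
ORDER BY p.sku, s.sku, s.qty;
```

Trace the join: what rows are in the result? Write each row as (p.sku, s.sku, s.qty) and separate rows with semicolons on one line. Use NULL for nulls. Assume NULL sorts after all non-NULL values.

(FL, NULL, NULL); (GN, NULL, NULL); (KW, NULL, NULL); (KW, NULL, NULL); (LS, LS, NULL); (LS, LS, NULL); (RF, NULL, NULL); (RF, NULL, NULL); (NULL, DM, NULL); (NULL, MT, NULL); (NULL, NU, 1); (NULL, NU, 8); (NULL, NU, 18); (NULL, QE, 11); (NULL, QE, 19)

FULL OUTER JOIN keeps every row from both sides; unmatched rows get NULL for the other side's columns.
Matching on p.sku = s.sku.
Matched pairs: 2; unmatched p rows kept: 6; unmatched s rows kept: 7.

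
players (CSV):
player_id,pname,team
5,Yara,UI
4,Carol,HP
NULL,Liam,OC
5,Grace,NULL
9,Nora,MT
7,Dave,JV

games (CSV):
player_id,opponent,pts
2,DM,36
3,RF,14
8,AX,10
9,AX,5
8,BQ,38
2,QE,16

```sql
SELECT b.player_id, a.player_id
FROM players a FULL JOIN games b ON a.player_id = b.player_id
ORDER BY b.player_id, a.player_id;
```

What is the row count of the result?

FULL OUTER JOIN keeps every row from both sides; unmatched rows get NULL for the other side's columns.
Matching on a.player_id = b.player_id. A NULL in a compared column never satisfies the condition.
Matched pairs: 1; unmatched a rows kept: 5; unmatched b rows kept: 5.
Total: 1 matched + 10 padded = 11 rows.

11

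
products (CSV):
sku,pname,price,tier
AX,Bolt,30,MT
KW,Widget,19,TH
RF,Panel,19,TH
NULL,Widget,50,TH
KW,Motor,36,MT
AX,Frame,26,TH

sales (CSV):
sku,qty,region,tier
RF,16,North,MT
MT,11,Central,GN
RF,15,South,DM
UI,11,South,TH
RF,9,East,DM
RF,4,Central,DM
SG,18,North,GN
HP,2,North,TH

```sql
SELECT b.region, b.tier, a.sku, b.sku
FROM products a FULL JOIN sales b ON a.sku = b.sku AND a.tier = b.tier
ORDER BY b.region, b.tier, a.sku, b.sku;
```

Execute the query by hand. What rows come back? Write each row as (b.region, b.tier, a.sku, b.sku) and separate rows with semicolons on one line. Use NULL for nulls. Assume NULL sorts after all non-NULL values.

FULL OUTER JOIN keeps every row from both sides; unmatched rows get NULL for the other side's columns.
Matching on a.sku = b.sku AND a.tier = b.tier. A NULL in a compared column never satisfies the condition.
- a row (sku=AX, tier=MT): no match → kept, b columns NULL.
- a row (sku=KW, tier=TH): no match → kept, b columns NULL.
- a row (sku=RF, tier=TH): no match → kept, b columns NULL.
- a row (sku=NULL, tier=TH): no match → kept, b columns NULL.
- a row (sku=KW, tier=MT): no match → kept, b columns NULL.
- a row (sku=AX, tier=TH): no match → kept, b columns NULL.
- plus 8 unmatched b row(s), each kept with NULL a columns.

(Central, DM, NULL, RF); (Central, GN, NULL, MT); (East, DM, NULL, RF); (North, GN, NULL, SG); (North, MT, NULL, RF); (North, TH, NULL, HP); (South, DM, NULL, RF); (South, TH, NULL, UI); (NULL, NULL, AX, NULL); (NULL, NULL, AX, NULL); (NULL, NULL, KW, NULL); (NULL, NULL, KW, NULL); (NULL, NULL, RF, NULL); (NULL, NULL, NULL, NULL)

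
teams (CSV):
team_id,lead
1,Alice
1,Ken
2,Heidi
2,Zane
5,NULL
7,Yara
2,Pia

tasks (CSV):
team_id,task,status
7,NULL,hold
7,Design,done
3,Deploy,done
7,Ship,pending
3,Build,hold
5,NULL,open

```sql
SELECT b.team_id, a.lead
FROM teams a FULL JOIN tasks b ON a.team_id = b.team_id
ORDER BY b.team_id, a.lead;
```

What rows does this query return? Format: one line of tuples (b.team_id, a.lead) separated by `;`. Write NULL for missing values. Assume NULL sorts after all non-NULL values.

FULL OUTER JOIN keeps every row from both sides; unmatched rows get NULL for the other side's columns.
Matching on a.team_id = b.team_id.
Matched pairs: 4; unmatched a rows kept: 5; unmatched b rows kept: 2.

(3, NULL); (3, NULL); (5, NULL); (7, Yara); (7, Yara); (7, Yara); (NULL, Alice); (NULL, Heidi); (NULL, Ken); (NULL, Pia); (NULL, Zane)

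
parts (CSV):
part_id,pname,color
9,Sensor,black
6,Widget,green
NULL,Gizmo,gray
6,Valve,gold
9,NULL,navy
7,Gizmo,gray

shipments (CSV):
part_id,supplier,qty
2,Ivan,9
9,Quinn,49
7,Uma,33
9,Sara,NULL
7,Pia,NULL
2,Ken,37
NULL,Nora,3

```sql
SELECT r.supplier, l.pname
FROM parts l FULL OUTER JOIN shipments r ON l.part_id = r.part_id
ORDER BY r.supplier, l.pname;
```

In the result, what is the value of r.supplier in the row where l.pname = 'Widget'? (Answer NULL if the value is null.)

NULL

FULL OUTER JOIN keeps every row from both sides; unmatched rows get NULL for the other side's columns.
Matching on l.part_id = r.part_id. A NULL in a compared column never satisfies the condition.
- part_id=9: 2 matching r row(s), so 2 row(s) emitted.
- part_id=6: no r row matches, row kept with r columns NULL.
- part_id=NULL: no r row matches, row kept with r columns NULL.
- part_id=6: no r row matches, row kept with r columns NULL.
- part_id=9: 2 matching r row(s), so 2 row(s) emitted.
- part_id=7: 2 matching r row(s), so 2 row(s) emitted.
- plus 3 unmatched r row(s), each kept with NULL l columns.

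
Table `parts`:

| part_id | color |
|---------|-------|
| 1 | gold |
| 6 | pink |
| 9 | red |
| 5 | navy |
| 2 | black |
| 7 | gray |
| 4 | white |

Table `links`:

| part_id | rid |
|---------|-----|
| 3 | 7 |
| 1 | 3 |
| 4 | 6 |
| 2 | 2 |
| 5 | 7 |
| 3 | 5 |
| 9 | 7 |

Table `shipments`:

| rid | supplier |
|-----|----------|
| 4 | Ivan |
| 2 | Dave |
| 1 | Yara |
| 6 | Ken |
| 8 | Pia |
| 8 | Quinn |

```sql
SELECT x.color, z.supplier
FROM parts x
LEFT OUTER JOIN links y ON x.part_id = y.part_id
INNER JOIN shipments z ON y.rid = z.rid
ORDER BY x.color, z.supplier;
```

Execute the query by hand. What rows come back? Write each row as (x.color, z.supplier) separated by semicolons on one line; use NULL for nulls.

(black, Dave); (white, Ken)

Step 1 — x LEFT JOIN y on part_id → 7 row(s).
Then INNER JOIN `shipments z` on rid: keep only rows whose y.rid appears in z.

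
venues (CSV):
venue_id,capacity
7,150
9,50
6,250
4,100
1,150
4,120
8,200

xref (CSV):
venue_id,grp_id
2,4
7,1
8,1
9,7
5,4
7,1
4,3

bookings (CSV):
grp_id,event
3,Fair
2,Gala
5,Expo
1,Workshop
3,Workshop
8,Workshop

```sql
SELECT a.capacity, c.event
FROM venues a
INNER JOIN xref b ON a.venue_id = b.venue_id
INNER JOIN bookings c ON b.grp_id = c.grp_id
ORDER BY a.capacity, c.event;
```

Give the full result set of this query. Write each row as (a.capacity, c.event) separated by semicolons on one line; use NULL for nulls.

(100, Fair); (100, Workshop); (120, Fair); (120, Workshop); (150, Workshop); (150, Workshop); (200, Workshop)

Step 1 — a INNER JOIN b on venue_id → 6 row(s).
Then INNER JOIN `bookings c` on grp_id: keep only rows whose b.grp_id appears in c.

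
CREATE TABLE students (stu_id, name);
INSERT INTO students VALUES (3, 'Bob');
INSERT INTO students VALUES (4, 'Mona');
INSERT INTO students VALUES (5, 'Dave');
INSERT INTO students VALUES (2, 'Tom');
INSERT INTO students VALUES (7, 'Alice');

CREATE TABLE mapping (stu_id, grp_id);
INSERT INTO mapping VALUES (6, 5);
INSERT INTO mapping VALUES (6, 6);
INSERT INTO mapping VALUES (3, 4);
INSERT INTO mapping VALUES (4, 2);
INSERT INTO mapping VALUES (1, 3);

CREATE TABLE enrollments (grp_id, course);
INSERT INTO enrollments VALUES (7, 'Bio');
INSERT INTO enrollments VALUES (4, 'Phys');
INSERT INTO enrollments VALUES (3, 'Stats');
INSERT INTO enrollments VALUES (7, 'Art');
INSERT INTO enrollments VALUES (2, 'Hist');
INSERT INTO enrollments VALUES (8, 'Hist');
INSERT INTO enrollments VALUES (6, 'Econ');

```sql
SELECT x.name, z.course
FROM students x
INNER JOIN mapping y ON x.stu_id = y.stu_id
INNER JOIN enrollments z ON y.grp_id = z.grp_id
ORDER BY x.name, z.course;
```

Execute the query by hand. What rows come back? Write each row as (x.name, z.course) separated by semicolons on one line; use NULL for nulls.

(Bob, Phys); (Mona, Hist)

Evaluate left to right. First `students x INNER JOIN mapping y` on stu_id: 2 row(s).
Then INNER JOIN `enrollments z` on grp_id: keep only rows whose y.grp_id appears in z.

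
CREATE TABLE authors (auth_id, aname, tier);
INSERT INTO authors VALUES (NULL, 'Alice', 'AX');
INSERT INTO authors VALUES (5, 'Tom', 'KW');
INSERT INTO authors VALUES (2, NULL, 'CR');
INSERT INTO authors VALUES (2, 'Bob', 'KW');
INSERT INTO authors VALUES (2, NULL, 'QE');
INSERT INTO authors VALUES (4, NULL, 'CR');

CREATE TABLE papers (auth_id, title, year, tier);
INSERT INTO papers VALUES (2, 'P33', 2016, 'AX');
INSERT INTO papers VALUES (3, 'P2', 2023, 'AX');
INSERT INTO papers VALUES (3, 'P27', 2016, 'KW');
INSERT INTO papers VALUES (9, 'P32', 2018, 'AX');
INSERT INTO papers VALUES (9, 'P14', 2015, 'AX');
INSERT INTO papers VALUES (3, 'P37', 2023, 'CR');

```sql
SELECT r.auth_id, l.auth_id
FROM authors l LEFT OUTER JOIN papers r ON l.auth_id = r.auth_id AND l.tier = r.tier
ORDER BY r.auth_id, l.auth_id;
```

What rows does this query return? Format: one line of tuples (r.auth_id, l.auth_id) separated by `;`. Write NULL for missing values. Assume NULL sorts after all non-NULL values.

LEFT JOIN keeps every row from `authors`; unmatched rows get NULL for `papers`'s columns.
Matching on l.auth_id = r.auth_id AND l.tier = r.tier. A NULL in a compared column never satisfies the condition.
Matched pairs: 0; unmatched l rows kept: 6.

(NULL, 2); (NULL, 2); (NULL, 2); (NULL, 4); (NULL, 5); (NULL, NULL)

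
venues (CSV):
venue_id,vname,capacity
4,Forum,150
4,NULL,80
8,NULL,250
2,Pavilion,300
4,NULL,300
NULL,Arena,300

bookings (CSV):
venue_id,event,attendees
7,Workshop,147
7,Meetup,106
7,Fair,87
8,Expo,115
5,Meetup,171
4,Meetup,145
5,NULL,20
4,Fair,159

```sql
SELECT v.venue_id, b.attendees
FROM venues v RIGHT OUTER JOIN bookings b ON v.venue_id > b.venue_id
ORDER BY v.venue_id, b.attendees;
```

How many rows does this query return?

8

RIGHT JOIN keeps every row from `bookings`; unmatched rows get NULL for `venues`'s columns.
Matching on v.venue_id > b.venue_id. A NULL in a compared column never satisfies the condition.
Matched pairs: 7; unmatched b rows kept: 1.
Total: 7 matched + 1 padded = 8 rows.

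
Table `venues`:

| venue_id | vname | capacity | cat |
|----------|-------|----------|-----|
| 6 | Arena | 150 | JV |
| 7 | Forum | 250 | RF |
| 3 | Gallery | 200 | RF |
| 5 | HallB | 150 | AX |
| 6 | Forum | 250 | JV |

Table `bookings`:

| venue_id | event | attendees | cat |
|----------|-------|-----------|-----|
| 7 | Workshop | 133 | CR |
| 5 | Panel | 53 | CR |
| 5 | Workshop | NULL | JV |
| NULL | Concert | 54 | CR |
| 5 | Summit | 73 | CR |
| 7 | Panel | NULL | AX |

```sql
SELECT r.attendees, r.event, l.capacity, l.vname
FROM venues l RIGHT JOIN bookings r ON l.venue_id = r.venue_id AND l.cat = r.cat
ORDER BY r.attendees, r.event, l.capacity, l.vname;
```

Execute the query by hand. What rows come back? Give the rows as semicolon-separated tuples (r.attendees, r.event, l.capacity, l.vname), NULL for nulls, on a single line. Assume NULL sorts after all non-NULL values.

(53, Panel, NULL, NULL); (54, Concert, NULL, NULL); (73, Summit, NULL, NULL); (133, Workshop, NULL, NULL); (NULL, Panel, NULL, NULL); (NULL, Workshop, NULL, NULL)

RIGHT JOIN keeps every row from `bookings`; unmatched rows get NULL for `venues`'s columns.
Matching on l.venue_id = r.venue_id AND l.cat = r.cat. A NULL in a compared column never satisfies the condition.
- venue_id=6, cat=JV: no matching r row.
- venue_id=7, cat=RF: no matching r row.
- venue_id=3, cat=RF: no matching r row.
- venue_id=5, cat=AX: no matching r row.
- venue_id=6, cat=JV: no matching r row.
- 6 row(s) from r found no l partner → padded with NULL.
After projecting and ordering:
r.attendees | r.event | l.capacity | l.vname
53 | Panel | NULL | NULL
54 | Concert | NULL | NULL
73 | Summit | NULL | NULL
133 | Workshop | NULL | NULL
NULL | Panel | NULL | NULL
NULL | Workshop | NULL | NULL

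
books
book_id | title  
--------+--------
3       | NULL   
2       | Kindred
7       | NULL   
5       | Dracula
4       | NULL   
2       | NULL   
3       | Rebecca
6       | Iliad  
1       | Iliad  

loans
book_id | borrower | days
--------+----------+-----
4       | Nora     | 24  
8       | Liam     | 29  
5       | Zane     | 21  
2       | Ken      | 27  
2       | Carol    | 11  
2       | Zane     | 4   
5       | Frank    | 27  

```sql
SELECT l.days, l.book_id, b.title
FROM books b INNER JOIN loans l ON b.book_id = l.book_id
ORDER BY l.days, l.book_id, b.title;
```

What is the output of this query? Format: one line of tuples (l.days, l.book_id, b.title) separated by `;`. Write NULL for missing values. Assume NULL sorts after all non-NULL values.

INNER JOIN keeps only pairs where the ON condition holds.
Matching on b.book_id = l.book_id.
Matched pairs: 9.

(4, 2, Kindred); (4, 2, NULL); (11, 2, Kindred); (11, 2, NULL); (21, 5, Dracula); (24, 4, NULL); (27, 2, Kindred); (27, 2, NULL); (27, 5, Dracula)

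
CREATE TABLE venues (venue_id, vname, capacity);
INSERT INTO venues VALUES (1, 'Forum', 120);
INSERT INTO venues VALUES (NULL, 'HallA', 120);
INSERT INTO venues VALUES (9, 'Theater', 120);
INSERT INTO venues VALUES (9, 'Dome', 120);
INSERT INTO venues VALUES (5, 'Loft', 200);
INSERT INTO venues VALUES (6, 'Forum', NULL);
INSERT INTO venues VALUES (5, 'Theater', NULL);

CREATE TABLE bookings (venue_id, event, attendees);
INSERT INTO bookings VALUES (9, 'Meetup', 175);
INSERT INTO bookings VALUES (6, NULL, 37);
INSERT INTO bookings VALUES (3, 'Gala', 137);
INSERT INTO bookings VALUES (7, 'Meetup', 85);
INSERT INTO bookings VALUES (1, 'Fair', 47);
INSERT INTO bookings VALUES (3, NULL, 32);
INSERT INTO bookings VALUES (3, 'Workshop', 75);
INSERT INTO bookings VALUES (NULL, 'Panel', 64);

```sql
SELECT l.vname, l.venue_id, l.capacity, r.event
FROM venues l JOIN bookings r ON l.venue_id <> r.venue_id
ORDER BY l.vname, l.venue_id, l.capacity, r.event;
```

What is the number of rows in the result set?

INNER JOIN keeps only pairs where the ON condition holds.
Matching on l.venue_id <> r.venue_id. A NULL in a compared column never satisfies the condition.
- venue_id=1: 6 matching r row(s), so 6 row(s) emitted.
- venue_id=NULL: no matching r row, dropped.
- venue_id=9: 6 matching r row(s), so 6 row(s) emitted.
- venue_id=9: 6 matching r row(s), so 6 row(s) emitted.
- venue_id=5: 7 matching r row(s), so 7 row(s) emitted.
- venue_id=6: 6 matching r row(s), so 6 row(s) emitted.
- venue_id=5: 7 matching r row(s), so 7 row(s) emitted.
Total: 38 rows.

38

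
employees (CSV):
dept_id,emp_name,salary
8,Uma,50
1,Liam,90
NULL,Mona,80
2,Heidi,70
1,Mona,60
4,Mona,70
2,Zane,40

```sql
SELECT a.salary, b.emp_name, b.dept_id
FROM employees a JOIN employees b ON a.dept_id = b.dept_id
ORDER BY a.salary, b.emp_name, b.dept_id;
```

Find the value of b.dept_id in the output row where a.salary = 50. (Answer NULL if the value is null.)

8

INNER JOIN keeps only pairs where the ON condition holds.
Matching on a.dept_id = b.dept_id. A NULL in a compared column never satisfies the condition.
- dept_id=8: 1 matching b row(s), so 1 row(s) emitted.
- dept_id=1: 2 matching b row(s), so 2 row(s) emitted.
- dept_id=NULL: no matching b row, dropped.
- dept_id=2: 2 matching b row(s), so 2 row(s) emitted.
- dept_id=1: 2 matching b row(s), so 2 row(s) emitted.
- dept_id=4: 1 matching b row(s), so 1 row(s) emitted.
- dept_id=2: 2 matching b row(s), so 2 row(s) emitted.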